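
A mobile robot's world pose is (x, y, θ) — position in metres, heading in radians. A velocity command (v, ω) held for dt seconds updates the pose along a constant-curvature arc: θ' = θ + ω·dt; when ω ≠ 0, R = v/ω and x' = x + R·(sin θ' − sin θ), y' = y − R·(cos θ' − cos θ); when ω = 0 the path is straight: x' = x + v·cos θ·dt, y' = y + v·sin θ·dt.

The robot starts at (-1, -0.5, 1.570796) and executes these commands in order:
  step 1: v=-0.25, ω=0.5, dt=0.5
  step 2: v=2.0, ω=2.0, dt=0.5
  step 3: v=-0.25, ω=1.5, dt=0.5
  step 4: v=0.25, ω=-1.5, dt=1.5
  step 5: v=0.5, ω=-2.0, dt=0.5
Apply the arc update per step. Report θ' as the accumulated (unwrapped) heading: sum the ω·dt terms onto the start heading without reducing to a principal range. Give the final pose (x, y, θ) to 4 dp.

step 1: θ'=1.8208 (R=-0.5000) → pose (-0.9845, -0.6237, 1.8208)
step 2: θ'=2.8208 (R=1.0000) → pose (-1.6380, 0.0779, 2.8208)
step 3: θ'=3.5708 (R=-0.1667) → pose (-1.5161, 0.0845, 3.5708)
step 4: θ'=1.3208 (R=-0.1667) → pose (-1.7470, 0.2773, 1.3208)
step 5: θ'=0.3208 (R=-0.2500) → pose (-1.5836, 0.4527, 0.3208)

(-1.5836, 0.4527, 0.3208)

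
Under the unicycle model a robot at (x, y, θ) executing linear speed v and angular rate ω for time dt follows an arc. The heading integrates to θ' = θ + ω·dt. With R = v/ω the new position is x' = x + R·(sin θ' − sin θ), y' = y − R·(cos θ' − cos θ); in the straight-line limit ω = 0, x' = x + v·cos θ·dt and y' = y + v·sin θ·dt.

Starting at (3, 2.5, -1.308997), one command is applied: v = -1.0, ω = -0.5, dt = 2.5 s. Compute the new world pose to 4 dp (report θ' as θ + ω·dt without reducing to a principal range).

θ' = -1.3090 + -0.5·2.5 = -2.5590
R = v/ω = -1.0/-0.5 = 2.0000
x' = 3 + 2.0000·(sin -2.5590 − sin -1.3090) = 3.8315
y' = 2.5 − 2.0000·(cos -2.5590 − cos -1.3090) = 4.6877

(3.8315, 4.6877, -2.5590)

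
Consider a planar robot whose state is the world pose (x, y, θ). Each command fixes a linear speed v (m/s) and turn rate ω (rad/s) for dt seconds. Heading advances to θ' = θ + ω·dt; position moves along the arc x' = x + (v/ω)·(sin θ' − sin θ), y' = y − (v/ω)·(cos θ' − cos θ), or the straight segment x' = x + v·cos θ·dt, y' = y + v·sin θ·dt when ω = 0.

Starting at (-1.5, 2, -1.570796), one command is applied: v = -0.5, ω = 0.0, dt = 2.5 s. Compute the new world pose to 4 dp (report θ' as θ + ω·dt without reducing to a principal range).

(-1.5000, 3.2500, -1.5708)

θ' = -1.5708 + 0.0·2.5 = -1.5708
ω = 0 → straight: x' = -1.5 + -0.5·cos(-1.5708)·2.5 = -1.5000
y' = 2 + -0.5·sin(-1.5708)·2.5 = 3.2500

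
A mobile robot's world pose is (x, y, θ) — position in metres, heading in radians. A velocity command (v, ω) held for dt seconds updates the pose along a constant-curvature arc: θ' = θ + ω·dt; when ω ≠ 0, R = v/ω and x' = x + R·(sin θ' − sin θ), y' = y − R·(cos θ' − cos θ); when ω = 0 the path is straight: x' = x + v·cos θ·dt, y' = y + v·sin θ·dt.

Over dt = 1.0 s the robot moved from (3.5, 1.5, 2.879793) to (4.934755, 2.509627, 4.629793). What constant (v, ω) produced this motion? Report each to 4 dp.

Δθ = 4.629793 − 2.879793 = 1.750000
ω = Δθ/dt = 1.750000/1.0 = 1.7500
R = Δx/(sin θ' − sin θ) = -1.1429
v = R·ω = -1.1429·1.7500 = -2.0000

v = -2.0000, ω = 1.7500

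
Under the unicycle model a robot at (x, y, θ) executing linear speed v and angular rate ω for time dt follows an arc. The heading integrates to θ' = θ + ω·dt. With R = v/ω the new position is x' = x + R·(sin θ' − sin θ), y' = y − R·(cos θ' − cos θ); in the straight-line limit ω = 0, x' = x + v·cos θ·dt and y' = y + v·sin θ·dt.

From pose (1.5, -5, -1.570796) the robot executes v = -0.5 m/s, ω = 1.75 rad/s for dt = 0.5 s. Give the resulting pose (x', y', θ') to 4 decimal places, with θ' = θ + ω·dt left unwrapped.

θ' = -1.5708 + 1.75·0.5 = -0.6958
R = v/ω = -0.5/1.75 = -0.2857
x' = 1.5 + -0.2857·(sin -0.6958 − sin -1.5708) = 1.3974
y' = -5 − -0.2857·(cos -0.6958 − cos -1.5708) = -4.7807

(1.3974, -4.7807, -0.6958)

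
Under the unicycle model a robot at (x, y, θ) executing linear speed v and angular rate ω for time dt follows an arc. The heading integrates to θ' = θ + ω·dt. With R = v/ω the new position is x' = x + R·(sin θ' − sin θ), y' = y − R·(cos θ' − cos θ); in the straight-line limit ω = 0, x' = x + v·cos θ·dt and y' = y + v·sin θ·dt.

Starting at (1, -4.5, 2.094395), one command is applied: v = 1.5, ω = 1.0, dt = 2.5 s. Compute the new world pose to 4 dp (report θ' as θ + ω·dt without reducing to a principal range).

(-1.7886, -5.0734, 4.5944)

θ' = 2.0944 + 1.0·2.5 = 4.5944
R = v/ω = 1.5/1.0 = 1.5000
x' = 1 + 1.5000·(sin 4.5944 − sin 2.0944) = -1.7886
y' = -4.5 − 1.5000·(cos 4.5944 − cos 2.0944) = -5.0734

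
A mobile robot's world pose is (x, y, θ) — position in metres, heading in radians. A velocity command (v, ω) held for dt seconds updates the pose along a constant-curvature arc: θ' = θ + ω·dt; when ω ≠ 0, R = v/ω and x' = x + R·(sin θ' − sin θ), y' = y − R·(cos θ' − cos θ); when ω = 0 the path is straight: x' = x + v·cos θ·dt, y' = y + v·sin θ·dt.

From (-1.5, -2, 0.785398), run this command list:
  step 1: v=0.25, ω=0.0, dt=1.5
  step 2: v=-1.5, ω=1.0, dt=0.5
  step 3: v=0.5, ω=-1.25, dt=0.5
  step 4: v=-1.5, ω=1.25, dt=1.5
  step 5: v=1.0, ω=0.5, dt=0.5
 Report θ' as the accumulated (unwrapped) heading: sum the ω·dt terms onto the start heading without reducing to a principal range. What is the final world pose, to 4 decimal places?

(-1.8647, -3.8730, 2.7854)

step 1: θ'=0.7854 (straight) → pose (-1.2348, -1.7348, 0.7854)
step 2: θ'=1.2854 (R=-1.5000) → pose (-1.6135, -2.3732, 1.2854)
step 3: θ'=0.6604 (R=-0.4000) → pose (-1.4751, -2.1699, 0.6604)
step 4: θ'=2.5354 (R=-1.2000) → pose (-1.4226, -4.1038, 2.5354)
step 5: θ'=2.7854 (R=2.0000) → pose (-1.8647, -3.8730, 2.7854)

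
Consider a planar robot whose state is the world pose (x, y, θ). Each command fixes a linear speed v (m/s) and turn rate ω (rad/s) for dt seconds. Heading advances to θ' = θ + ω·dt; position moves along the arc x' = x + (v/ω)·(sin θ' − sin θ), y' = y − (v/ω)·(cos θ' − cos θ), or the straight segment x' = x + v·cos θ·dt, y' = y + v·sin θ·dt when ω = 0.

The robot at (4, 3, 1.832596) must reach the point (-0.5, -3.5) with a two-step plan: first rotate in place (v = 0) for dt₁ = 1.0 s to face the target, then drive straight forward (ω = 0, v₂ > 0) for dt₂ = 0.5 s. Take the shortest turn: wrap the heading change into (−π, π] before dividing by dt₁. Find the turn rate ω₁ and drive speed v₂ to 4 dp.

ω₁ = 2.2742, v₂ = 15.8114

heading to target = atan2(-3.5−3, -0.5−4) = -2.1763
Δθ = wrap(-2.1763 − 1.8326) = 2.2742; ω₁ = Δθ/dt₁ = 2.2742
distance = √((-0.5−4)² + (-3.5−3)²) = 7.9057; v₂ = distance/dt₂ = 15.8114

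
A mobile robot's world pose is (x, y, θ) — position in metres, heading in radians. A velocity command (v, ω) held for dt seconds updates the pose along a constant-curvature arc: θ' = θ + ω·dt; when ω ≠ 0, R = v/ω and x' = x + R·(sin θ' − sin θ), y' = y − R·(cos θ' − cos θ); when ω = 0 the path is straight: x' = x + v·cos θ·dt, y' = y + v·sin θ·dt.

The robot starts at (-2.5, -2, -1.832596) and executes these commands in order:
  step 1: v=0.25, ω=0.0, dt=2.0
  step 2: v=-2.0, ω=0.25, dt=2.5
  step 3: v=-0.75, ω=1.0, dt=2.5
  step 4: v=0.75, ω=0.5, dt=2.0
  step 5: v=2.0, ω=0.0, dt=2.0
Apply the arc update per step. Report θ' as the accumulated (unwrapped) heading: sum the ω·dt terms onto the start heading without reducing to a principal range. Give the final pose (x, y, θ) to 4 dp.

(-7.2594, 6.7755, 2.2924)

step 1: θ'=-1.8326 (straight) → pose (-2.6294, -2.4830, -1.8326)
step 2: θ'=-1.2076 (R=-8.0000) → pose (-2.8787, 2.4297, -1.2076)
step 3: θ'=1.2924 (R=-0.7500) → pose (-4.3009, 2.3694, 1.2924)
step 4: θ'=2.2924 (R=1.5000) → pose (-4.6170, 3.7725, 2.2924)
step 5: θ'=2.2924 (straight) → pose (-7.2594, 6.7755, 2.2924)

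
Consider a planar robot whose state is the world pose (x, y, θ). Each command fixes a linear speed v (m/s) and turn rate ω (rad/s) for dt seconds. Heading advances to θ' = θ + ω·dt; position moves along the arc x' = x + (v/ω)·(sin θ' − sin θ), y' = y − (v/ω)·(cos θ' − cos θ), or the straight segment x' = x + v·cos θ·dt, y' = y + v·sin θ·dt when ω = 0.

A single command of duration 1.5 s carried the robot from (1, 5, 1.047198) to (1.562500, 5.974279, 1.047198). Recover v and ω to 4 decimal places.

Δθ = 1.047198 − 1.047198 = 0.000000
ω = Δθ/dt = 0.000000/1.5 = 0.0000
ω = 0 → v = (Δx·cos θ + Δy·sin θ)/dt = 0.7500

v = 0.7500, ω = 0.0000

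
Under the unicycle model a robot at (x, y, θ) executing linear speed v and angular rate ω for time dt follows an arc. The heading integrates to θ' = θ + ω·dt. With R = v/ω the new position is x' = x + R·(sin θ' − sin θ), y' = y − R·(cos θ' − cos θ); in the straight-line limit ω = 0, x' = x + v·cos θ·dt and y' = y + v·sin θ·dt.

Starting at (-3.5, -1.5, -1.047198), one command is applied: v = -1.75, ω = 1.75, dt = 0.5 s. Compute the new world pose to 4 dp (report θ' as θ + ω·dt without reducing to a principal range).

(-4.1947, -1.0148, -0.1722)

θ' = -1.0472 + 1.75·0.5 = -0.1722
R = v/ω = -1.75/1.75 = -1.0000
x' = -3.5 + -1.0000·(sin -0.1722 − sin -1.0472) = -4.1947
y' = -1.5 − -1.0000·(cos -0.1722 − cos -1.0472) = -1.0148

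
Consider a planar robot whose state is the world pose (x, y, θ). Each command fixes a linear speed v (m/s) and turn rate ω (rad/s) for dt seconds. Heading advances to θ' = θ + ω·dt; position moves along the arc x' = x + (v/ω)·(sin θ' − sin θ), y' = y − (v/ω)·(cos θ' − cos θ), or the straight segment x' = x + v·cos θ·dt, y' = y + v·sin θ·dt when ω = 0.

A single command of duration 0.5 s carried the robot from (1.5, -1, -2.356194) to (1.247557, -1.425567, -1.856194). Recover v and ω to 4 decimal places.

v = 1.0000, ω = 1.0000

Δθ = -1.856194 − -2.356194 = 0.500000
ω = Δθ/dt = 0.500000/0.5 = 1.0000
R = −Δy/(cos θ' − cos θ) = 1.0000
v = R·ω = 1.0000·1.0000 = 1.0000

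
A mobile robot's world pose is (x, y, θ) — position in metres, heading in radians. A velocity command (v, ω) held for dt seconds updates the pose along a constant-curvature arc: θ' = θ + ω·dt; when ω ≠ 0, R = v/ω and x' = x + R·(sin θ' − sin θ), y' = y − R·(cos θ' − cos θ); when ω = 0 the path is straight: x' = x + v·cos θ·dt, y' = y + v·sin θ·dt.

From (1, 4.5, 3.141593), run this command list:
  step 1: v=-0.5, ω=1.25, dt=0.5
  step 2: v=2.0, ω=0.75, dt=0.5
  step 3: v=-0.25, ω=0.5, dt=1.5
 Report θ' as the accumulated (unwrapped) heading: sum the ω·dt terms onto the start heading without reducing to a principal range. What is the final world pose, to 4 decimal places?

(0.6216, 4.2131, 4.8916)

step 1: θ'=3.7666 (R=-0.4000) → pose (1.2340, 4.5756, 3.7666)
step 2: θ'=4.1416 (R=2.6667) → pose (0.5504, 3.8539, 4.1416)
step 3: θ'=4.8916 (R=-0.5000) → pose (0.6216, 4.2131, 4.8916)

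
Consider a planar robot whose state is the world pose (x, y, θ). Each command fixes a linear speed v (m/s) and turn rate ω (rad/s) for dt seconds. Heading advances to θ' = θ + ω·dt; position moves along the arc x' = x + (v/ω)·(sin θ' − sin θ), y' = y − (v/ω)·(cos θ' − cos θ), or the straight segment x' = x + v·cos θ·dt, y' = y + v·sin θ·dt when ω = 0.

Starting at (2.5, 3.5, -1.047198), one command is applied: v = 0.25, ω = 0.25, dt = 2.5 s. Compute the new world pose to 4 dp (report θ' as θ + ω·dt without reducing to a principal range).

(2.9563, 3.0878, -0.4222)

θ' = -1.0472 + 0.25·2.5 = -0.4222
R = v/ω = 0.25/0.25 = 1.0000
x' = 2.5 + 1.0000·(sin -0.4222 − sin -1.0472) = 2.9563
y' = 3.5 − 1.0000·(cos -0.4222 − cos -1.0472) = 3.0878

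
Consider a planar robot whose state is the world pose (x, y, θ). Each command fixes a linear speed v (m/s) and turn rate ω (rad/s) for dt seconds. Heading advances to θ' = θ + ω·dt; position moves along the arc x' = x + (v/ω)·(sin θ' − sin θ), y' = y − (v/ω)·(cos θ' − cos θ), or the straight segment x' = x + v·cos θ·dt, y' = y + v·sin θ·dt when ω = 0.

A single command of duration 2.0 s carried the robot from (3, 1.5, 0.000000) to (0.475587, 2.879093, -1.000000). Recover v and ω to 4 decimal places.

Δθ = -1.000000 − 0.000000 = -1.000000
ω = Δθ/dt = -1.000000/2.0 = -0.5000
R = Δx/(sin θ' − sin θ) = 3.0000
v = R·ω = 3.0000·-0.5000 = -1.5000

v = -1.5000, ω = -0.5000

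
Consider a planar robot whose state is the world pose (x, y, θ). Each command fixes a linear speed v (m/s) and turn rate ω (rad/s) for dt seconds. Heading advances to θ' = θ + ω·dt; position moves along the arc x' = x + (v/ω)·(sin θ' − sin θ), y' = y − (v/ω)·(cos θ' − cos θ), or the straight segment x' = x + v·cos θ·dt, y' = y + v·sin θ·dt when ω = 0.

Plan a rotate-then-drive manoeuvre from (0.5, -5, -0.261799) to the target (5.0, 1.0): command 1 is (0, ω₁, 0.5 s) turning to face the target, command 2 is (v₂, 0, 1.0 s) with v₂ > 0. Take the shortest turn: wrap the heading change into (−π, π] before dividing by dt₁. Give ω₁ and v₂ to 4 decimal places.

heading to target = atan2(1−-5, 5−0.5) = 0.9273
Δθ = wrap(0.9273 − -0.2618) = 1.1891; ω₁ = Δθ/dt₁ = 2.3782
distance = √((5−0.5)² + (1−-5)²) = 7.5000; v₂ = distance/dt₂ = 7.5000

ω₁ = 2.3782, v₂ = 7.5000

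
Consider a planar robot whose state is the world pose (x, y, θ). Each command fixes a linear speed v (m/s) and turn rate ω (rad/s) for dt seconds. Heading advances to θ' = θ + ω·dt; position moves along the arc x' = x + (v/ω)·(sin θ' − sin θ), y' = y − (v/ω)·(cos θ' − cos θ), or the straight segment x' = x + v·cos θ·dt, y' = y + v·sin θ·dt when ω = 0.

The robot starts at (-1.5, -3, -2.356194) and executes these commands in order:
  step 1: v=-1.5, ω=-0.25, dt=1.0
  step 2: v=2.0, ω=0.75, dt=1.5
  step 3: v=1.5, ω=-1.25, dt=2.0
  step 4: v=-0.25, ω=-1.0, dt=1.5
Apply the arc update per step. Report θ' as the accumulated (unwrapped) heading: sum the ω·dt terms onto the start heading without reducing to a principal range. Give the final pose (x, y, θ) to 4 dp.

(-3.7088, -5.8638, -5.4812)

step 1: θ'=-2.6062 (R=6.0000) → pose (-0.3185, -2.0822, -2.6062)
step 2: θ'=-1.4812 (R=2.6667) → pose (-1.6139, -4.6144, -1.4812)
step 3: θ'=-3.9812 (R=-1.2000) → pose (-3.7024, -5.5231, -3.9812)
step 4: θ'=-5.4812 (R=0.2500) → pose (-3.7088, -5.8638, -5.4812)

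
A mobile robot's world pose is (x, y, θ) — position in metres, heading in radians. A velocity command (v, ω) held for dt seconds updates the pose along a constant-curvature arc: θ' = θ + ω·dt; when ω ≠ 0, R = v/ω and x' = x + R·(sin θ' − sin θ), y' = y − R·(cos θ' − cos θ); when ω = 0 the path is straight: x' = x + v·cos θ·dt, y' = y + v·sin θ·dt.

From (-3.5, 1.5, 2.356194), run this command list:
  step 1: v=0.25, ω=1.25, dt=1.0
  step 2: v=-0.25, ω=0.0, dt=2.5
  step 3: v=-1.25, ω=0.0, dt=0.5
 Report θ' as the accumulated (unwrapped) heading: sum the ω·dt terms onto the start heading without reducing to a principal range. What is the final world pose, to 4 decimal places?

step 1: θ'=3.6062 (R=0.2000) → pose (-3.7310, 1.5374, 3.6062)
step 2: θ'=3.6062 (straight) → pose (-3.1723, 1.8174, 3.6062)
step 3: θ'=3.6062 (straight) → pose (-2.6135, 2.0975, 3.6062)

(-2.6135, 2.0975, 3.6062)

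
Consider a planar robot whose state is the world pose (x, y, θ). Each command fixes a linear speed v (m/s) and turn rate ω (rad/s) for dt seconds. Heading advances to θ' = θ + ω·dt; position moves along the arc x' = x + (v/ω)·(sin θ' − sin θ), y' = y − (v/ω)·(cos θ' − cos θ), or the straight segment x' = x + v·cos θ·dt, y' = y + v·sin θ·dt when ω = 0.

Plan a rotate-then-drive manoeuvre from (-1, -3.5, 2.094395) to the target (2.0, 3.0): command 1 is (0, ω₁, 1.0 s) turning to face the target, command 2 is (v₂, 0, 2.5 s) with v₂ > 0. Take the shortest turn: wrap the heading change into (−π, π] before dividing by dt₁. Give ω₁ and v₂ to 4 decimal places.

ω₁ = -0.9560, v₂ = 2.8636

heading to target = atan2(3−-3.5, 2−-1) = 1.1384
Δθ = wrap(1.1384 − 2.0944) = -0.9560; ω₁ = Δθ/dt₁ = -0.9560
distance = √((2−-1)² + (3−-3.5)²) = 7.1589; v₂ = distance/dt₂ = 2.8636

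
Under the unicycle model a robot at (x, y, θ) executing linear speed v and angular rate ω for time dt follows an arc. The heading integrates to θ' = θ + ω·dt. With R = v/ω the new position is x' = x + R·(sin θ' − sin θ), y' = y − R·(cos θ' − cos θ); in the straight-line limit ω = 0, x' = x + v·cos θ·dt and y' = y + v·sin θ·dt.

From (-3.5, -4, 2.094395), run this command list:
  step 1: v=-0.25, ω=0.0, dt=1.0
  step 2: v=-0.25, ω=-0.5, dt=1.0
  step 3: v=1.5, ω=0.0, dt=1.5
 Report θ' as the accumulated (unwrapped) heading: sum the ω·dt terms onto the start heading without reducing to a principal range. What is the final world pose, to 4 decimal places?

(-3.3612, -2.2053, 1.5944)

step 1: θ'=2.0944 (straight) → pose (-3.3750, -4.2165, 2.0944)
step 2: θ'=1.5944 (R=0.5000) → pose (-3.3082, -4.4547, 1.5944)
step 3: θ'=1.5944 (straight) → pose (-3.3612, -2.2053, 1.5944)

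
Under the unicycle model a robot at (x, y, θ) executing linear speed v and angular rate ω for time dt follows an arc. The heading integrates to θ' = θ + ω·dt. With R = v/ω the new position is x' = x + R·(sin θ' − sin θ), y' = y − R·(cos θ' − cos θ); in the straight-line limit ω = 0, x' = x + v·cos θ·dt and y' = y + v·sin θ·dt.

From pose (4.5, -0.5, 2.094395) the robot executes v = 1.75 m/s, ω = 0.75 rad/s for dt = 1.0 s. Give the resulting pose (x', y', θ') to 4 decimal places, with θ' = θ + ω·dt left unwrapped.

θ' = 2.0944 + 0.75·1.0 = 2.8444
R = v/ω = 1.75/0.75 = 2.3333
x' = 4.5 + 2.3333·(sin 2.8444 − sin 2.0944) = 3.1626
y' = -0.5 − 2.3333·(cos 2.8444 − cos 2.0944) = 0.5644

(3.1626, 0.5644, 2.8444)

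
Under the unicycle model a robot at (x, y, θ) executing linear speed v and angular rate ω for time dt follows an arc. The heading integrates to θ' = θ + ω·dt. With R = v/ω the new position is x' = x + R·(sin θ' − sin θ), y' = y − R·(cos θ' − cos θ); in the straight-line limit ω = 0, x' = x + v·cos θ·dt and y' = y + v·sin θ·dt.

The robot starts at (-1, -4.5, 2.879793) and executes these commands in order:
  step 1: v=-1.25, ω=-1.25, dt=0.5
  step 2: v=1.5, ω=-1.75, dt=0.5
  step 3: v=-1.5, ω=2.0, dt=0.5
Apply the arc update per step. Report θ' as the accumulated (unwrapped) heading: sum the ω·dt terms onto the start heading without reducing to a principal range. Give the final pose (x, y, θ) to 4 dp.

(-0.4423, -4.8148, 2.3798)

step 1: θ'=2.2548 (R=1.0000) → pose (-0.4838, -4.8340, 2.2548)
step 2: θ'=1.3798 (R=-0.8571) → pose (-0.6610, -4.1297, 1.3798)
step 3: θ'=2.3798 (R=-0.7500) → pose (-0.4423, -4.8148, 2.3798)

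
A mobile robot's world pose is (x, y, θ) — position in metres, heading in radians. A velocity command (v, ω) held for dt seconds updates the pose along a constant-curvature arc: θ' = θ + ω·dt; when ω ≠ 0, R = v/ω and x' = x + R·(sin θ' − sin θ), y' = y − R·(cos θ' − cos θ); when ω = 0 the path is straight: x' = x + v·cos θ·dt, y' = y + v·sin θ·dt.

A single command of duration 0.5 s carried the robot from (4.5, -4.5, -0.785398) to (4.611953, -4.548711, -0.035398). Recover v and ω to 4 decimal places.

Δθ = -0.035398 − -0.785398 = 0.750000
ω = Δθ/dt = 0.750000/0.5 = 1.5000
R = Δx/(sin θ' − sin θ) = 0.1667
v = R·ω = 0.1667·1.5000 = 0.2500

v = 0.2500, ω = 1.5000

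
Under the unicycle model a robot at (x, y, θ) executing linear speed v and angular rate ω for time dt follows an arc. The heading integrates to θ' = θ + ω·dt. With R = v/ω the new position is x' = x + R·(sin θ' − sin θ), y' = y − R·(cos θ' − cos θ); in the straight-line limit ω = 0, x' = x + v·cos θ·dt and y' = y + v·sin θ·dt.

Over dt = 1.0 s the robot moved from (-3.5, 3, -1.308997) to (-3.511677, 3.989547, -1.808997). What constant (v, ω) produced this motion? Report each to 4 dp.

Δθ = -1.808997 − -1.308997 = -0.500000
ω = Δθ/dt = -0.500000/1.0 = -0.5000
R = −Δy/(cos θ' − cos θ) = 2.0000
v = R·ω = 2.0000·-0.5000 = -1.0000

v = -1.0000, ω = -0.5000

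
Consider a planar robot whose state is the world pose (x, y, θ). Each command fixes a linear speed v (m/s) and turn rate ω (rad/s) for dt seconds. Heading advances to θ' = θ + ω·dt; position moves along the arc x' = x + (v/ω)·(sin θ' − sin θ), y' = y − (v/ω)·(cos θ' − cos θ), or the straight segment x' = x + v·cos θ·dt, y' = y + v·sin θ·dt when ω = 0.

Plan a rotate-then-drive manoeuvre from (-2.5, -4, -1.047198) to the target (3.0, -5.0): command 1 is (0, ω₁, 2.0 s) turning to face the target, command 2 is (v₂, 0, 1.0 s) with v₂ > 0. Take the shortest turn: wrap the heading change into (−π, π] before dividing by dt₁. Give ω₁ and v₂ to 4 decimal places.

ω₁ = 0.4337, v₂ = 5.5902

heading to target = atan2(-5−-4, 3−-2.5) = -0.1799
Δθ = wrap(-0.1799 − -1.0472) = 0.8673; ω₁ = Δθ/dt₁ = 0.4337
distance = √((3−-2.5)² + (-5−-4)²) = 5.5902; v₂ = distance/dt₂ = 5.5902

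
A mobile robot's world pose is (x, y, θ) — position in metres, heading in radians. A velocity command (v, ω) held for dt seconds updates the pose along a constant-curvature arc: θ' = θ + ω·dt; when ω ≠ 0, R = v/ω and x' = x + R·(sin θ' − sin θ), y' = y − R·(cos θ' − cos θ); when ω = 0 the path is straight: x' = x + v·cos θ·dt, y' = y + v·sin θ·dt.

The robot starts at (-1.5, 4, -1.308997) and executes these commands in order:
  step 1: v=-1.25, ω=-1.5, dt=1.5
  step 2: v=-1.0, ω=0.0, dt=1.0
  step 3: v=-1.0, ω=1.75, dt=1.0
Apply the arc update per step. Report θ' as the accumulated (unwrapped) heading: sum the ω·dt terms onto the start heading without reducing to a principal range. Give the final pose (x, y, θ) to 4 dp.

(1.3439, 4.9596, -1.8090)

step 1: θ'=-3.5590 (R=0.8333) → pose (-0.3572, 4.9775, -3.5590)
step 2: θ'=-3.5590 (straight) → pose (0.5569, 4.5721, -3.5590)
step 3: θ'=-1.8090 (R=-0.5714) → pose (1.3439, 4.9596, -1.8090)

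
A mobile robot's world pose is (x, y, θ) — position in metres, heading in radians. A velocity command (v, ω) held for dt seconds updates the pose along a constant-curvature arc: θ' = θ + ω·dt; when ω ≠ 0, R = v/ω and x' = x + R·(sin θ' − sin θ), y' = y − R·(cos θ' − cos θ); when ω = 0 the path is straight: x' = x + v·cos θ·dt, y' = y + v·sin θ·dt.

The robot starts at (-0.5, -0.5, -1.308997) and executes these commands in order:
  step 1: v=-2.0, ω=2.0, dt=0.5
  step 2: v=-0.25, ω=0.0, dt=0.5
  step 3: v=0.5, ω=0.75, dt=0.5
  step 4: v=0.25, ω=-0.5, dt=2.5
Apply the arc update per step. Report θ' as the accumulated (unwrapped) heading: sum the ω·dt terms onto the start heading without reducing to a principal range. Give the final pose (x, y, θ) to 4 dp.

(-0.5382, -0.1086, -1.1840)

step 1: θ'=-0.3090 (R=-1.0000) → pose (-1.1618, 0.1938, -0.3090)
step 2: θ'=-0.3090 (straight) → pose (-1.2809, 0.2318, -0.3090)
step 3: θ'=0.0660 (R=0.6667) → pose (-1.0342, 0.2017, 0.0660)
step 4: θ'=-1.1840 (R=-0.5000) → pose (-0.5382, -0.1086, -1.1840)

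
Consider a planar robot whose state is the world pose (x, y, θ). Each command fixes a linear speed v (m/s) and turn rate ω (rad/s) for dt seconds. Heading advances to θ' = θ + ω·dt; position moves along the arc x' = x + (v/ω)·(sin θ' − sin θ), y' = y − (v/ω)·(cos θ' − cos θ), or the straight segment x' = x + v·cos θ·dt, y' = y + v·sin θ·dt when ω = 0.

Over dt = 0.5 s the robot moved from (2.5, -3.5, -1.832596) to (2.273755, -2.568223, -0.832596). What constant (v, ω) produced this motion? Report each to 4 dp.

Δθ = -0.832596 − -1.832596 = 1.000000
ω = Δθ/dt = 1.000000/0.5 = 2.0000
R = −Δy/(cos θ' − cos θ) = -1.0000
v = R·ω = -1.0000·2.0000 = -2.0000

v = -2.0000, ω = 2.0000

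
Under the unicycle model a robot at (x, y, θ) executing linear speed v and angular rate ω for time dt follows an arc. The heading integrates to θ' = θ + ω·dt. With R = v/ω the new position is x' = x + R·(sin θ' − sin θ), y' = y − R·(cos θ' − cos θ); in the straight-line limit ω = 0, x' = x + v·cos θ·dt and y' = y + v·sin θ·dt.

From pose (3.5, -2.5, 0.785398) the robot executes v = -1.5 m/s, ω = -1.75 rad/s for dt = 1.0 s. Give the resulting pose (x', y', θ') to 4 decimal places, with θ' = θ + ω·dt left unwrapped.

θ' = 0.7854 + -1.75·1.0 = -0.9646
R = v/ω = -1.5/-1.75 = 0.8571
x' = 3.5 + 0.8571·(sin -0.9646 − sin 0.7854) = 2.1895
y' = -2.5 − 0.8571·(cos -0.9646 − cos 0.7854) = -2.3823

(2.1895, -2.3823, -0.9646)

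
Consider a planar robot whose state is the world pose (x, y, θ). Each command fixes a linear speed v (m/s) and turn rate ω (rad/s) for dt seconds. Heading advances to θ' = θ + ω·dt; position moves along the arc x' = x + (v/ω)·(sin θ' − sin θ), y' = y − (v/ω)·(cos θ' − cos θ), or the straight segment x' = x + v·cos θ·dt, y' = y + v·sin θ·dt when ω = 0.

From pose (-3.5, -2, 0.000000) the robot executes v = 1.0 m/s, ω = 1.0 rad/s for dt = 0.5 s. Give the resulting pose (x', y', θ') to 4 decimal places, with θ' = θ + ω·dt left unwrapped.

θ' = 0.0000 + 1.0·0.5 = 0.5000
R = v/ω = 1.0/1.0 = 1.0000
x' = -3.5 + 1.0000·(sin 0.5000 − sin 0.0000) = -3.0206
y' = -2 − 1.0000·(cos 0.5000 − cos 0.0000) = -1.8776

(-3.0206, -1.8776, 0.5000)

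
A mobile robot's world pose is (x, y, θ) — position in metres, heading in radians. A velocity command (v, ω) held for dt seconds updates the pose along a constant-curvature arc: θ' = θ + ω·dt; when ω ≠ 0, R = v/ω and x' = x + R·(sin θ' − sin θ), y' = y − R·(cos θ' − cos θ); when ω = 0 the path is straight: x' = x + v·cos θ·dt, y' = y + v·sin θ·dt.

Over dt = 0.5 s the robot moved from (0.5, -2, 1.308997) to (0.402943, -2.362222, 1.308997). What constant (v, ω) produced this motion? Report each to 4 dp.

v = -0.7500, ω = 0.0000

Δθ = 1.308997 − 1.308997 = 0.000000
ω = Δθ/dt = 0.000000/0.5 = 0.0000
ω = 0 → v = (Δx·cos θ + Δy·sin θ)/dt = -0.7500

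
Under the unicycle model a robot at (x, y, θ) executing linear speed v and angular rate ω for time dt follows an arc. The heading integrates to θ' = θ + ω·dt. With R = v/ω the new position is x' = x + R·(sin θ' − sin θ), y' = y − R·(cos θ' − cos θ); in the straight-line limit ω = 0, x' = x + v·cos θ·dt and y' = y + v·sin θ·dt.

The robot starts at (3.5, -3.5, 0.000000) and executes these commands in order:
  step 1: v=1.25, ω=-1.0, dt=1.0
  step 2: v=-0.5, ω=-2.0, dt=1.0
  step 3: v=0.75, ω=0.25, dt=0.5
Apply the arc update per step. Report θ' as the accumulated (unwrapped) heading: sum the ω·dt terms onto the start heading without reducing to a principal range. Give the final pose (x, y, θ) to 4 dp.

(4.3599, -3.7680, -2.8750)

step 1: θ'=-1.0000 (R=-1.2500) → pose (4.5518, -4.0746, -1.0000)
step 2: θ'=-3.0000 (R=0.2500) → pose (4.7269, -3.6920, -3.0000)
step 3: θ'=-2.8750 (R=3.0000) → pose (4.3599, -3.7680, -2.8750)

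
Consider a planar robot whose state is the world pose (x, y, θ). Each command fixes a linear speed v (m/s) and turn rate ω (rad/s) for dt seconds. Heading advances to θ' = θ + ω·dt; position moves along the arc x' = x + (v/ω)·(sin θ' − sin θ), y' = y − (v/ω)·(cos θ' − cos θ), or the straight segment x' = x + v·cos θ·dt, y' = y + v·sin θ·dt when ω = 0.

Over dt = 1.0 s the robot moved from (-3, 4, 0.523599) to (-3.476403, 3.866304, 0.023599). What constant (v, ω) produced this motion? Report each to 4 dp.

Δθ = 0.023599 − 0.523599 = -0.500000
ω = Δθ/dt = -0.500000/1.0 = -0.5000
R = Δx/(sin θ' − sin θ) = 1.0000
v = R·ω = 1.0000·-0.5000 = -0.5000

v = -0.5000, ω = -0.5000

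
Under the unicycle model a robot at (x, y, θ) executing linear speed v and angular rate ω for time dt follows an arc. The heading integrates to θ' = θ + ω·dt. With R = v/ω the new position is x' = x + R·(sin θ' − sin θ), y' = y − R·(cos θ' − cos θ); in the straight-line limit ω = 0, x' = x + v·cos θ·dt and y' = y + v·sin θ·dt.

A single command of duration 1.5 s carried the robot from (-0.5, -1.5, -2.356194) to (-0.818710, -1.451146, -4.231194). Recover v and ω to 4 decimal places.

v = 0.2500, ω = -1.2500

Δθ = -4.231194 − -2.356194 = -1.875000
ω = Δθ/dt = -1.875000/1.5 = -1.2500
R = Δx/(sin θ' − sin θ) = -0.2000
v = R·ω = -0.2000·-1.2500 = 0.2500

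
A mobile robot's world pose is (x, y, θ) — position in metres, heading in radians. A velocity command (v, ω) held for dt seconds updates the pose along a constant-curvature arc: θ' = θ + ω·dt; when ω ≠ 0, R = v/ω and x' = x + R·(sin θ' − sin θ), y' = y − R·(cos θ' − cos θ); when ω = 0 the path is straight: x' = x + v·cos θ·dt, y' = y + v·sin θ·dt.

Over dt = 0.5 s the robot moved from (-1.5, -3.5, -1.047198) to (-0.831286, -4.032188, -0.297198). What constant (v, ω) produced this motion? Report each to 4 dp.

Δθ = -0.297198 − -1.047198 = 0.750000
ω = Δθ/dt = 0.750000/0.5 = 1.5000
R = Δx/(sin θ' − sin θ) = 1.1667
v = R·ω = 1.1667·1.5000 = 1.7500

v = 1.7500, ω = 1.5000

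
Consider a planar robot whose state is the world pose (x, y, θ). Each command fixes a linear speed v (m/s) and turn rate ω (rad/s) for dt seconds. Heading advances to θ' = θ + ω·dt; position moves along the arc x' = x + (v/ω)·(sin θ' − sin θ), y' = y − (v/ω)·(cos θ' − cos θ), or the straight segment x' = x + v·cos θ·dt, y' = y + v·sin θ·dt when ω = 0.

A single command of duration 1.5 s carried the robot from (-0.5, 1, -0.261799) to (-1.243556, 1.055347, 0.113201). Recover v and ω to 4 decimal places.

v = -0.5000, ω = 0.2500

Δθ = 0.113201 − -0.261799 = 0.375000
ω = Δθ/dt = 0.375000/1.5 = 0.2500
R = Δx/(sin θ' − sin θ) = -2.0000
v = R·ω = -2.0000·0.2500 = -0.5000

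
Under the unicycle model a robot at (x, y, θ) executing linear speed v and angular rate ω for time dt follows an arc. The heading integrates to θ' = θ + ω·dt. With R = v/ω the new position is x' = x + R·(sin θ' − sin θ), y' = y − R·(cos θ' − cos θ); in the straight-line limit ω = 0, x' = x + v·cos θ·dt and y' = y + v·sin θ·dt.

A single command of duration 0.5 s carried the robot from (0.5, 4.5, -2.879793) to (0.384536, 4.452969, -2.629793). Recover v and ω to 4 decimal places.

v = 0.2500, ω = 0.5000

Δθ = -2.629793 − -2.879793 = 0.250000
ω = Δθ/dt = 0.250000/0.5 = 0.5000
R = Δx/(sin θ' − sin θ) = 0.5000
v = R·ω = 0.5000·0.5000 = 0.2500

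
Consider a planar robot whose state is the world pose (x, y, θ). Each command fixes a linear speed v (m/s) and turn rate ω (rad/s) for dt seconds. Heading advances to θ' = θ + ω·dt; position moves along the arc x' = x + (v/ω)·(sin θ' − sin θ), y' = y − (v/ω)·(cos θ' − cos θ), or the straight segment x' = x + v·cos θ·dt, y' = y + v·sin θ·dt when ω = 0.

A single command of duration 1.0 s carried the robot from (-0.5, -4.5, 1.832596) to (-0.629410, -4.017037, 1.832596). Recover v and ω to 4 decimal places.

Δθ = 1.832596 − 1.832596 = 0.000000
ω = Δθ/dt = 0.000000/1.0 = 0.0000
ω = 0 → v = (Δx·cos θ + Δy·sin θ)/dt = 0.5000

v = 0.5000, ω = 0.0000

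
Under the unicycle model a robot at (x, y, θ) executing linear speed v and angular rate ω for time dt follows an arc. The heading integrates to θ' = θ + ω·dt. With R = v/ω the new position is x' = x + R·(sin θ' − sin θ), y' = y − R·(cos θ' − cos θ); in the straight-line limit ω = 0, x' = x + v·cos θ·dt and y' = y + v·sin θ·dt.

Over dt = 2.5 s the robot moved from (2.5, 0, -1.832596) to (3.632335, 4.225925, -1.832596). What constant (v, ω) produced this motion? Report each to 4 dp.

Δθ = -1.832596 − -1.832596 = 0.000000
ω = Δθ/dt = 0.000000/2.5 = 0.0000
ω = 0 → v = (Δx·cos θ + Δy·sin θ)/dt = -1.7500

v = -1.7500, ω = 0.0000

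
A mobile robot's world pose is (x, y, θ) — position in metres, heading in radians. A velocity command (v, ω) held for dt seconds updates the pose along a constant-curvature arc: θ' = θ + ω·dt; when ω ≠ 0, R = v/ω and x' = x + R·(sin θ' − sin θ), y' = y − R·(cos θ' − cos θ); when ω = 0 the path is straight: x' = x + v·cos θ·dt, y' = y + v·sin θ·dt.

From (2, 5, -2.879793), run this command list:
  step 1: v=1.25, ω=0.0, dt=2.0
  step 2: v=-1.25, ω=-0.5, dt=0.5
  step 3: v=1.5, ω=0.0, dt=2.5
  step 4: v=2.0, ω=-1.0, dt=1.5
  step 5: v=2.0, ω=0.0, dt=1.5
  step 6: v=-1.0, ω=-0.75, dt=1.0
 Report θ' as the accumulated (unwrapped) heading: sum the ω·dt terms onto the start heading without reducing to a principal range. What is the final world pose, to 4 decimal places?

(-6.0928, 8.2831, -5.3798)

step 1: θ'=-2.8798 (straight) → pose (-0.4148, 4.3530, -2.8798)
step 2: θ'=-3.1298 (R=2.5000) → pose (0.2027, 4.4380, -3.1298)
step 3: θ'=-3.1298 (straight) → pose (-3.5470, 4.3937, -3.1298)
step 4: θ'=-4.6298 (R=-2.0000) → pose (-5.5638, 6.2286, -4.6298)
step 5: θ'=-4.6298 (straight) → pose (-5.8113, 9.2183, -4.6298)
step 6: θ'=-5.3798 (R=1.3333) → pose (-6.0928, 8.2831, -5.3798)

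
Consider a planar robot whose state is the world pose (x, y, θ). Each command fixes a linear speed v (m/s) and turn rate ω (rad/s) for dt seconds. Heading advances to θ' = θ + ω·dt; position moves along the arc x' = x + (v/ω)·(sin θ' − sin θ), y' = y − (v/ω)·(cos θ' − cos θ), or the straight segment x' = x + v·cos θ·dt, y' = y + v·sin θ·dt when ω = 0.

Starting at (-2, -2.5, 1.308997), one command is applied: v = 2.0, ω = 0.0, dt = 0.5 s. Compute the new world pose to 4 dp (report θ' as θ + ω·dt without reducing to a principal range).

(-1.7412, -1.5341, 1.3090)

θ' = 1.3090 + 0.0·0.5 = 1.3090
ω = 0 → straight: x' = -2 + 2.0·cos(1.3090)·0.5 = -1.7412
y' = -2.5 + 2.0·sin(1.3090)·0.5 = -1.5341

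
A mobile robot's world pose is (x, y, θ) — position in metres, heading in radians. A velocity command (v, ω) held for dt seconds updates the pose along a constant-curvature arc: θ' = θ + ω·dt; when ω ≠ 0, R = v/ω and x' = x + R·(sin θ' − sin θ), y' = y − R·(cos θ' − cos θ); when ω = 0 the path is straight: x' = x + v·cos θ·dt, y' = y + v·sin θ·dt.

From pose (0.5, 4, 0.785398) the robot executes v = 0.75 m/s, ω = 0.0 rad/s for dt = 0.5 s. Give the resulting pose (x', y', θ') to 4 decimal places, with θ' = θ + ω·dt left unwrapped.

(0.7652, 4.2652, 0.7854)

θ' = 0.7854 + 0.0·0.5 = 0.7854
ω = 0 → straight: x' = 0.5 + 0.75·cos(0.7854)·0.5 = 0.7652
y' = 4 + 0.75·sin(0.7854)·0.5 = 4.2652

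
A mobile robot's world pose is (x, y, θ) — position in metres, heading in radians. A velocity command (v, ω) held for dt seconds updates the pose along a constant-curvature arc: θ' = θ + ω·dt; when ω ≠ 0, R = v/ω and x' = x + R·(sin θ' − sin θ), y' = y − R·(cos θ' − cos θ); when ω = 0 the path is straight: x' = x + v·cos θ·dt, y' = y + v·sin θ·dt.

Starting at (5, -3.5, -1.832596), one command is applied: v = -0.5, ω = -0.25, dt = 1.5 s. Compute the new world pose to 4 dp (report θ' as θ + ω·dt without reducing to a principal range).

(5.3238, -2.8284, -2.2076)

θ' = -1.8326 + -0.25·1.5 = -2.2076
R = v/ω = -0.5/-0.25 = 2.0000
x' = 5 + 2.0000·(sin -2.2076 − sin -1.8326) = 5.3238
y' = -3.5 − 2.0000·(cos -2.2076 − cos -1.8326) = -2.8284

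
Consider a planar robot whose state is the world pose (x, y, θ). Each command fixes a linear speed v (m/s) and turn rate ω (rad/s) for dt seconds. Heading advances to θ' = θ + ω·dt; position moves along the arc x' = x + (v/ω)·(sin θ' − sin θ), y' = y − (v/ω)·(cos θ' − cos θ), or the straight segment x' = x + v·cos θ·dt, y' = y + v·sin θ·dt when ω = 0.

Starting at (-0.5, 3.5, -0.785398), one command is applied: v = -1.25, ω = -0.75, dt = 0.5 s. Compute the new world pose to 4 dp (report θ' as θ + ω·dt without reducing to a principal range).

θ' = -0.7854 + -0.75·0.5 = -1.1604
R = v/ω = -1.25/-0.75 = 1.6667
x' = -0.5 + 1.6667·(sin -1.1604 − sin -0.7854) = -0.8498
y' = 3.5 − 1.6667·(cos -1.1604 − cos -0.7854) = 4.0136

(-0.8498, 4.0136, -1.1604)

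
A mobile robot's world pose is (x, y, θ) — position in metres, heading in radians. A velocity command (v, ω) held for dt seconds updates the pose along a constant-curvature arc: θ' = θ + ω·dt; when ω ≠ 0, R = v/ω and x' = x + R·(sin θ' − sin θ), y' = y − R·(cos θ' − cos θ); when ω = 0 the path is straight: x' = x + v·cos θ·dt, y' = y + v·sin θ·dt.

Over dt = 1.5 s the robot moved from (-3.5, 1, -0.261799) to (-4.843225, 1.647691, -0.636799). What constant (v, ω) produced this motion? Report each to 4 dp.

v = -1.0000, ω = -0.2500

Δθ = -0.636799 − -0.261799 = -0.375000
ω = Δθ/dt = -0.375000/1.5 = -0.2500
R = Δx/(sin θ' − sin θ) = 4.0000
v = R·ω = 4.0000·-0.2500 = -1.0000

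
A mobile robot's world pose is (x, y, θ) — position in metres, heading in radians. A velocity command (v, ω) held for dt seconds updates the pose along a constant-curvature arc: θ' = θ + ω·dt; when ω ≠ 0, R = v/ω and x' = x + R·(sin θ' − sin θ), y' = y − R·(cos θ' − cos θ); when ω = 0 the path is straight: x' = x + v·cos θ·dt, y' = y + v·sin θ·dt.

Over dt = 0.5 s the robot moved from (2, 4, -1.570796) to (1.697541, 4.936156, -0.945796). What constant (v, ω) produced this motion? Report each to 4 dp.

Δθ = -0.945796 − -1.570796 = 0.625000
ω = Δθ/dt = 0.625000/0.5 = 1.2500
R = −Δy/(cos θ' − cos θ) = -1.6000
v = R·ω = -1.6000·1.2500 = -2.0000

v = -2.0000, ω = 1.2500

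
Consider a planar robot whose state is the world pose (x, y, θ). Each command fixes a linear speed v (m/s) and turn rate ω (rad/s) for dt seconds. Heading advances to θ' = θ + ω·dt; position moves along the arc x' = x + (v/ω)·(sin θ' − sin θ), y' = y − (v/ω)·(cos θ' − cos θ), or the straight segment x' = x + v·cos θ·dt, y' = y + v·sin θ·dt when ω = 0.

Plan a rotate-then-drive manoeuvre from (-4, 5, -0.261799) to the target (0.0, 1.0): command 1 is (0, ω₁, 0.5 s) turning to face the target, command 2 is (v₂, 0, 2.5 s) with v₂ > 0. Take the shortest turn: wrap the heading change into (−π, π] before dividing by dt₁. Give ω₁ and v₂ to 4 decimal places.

heading to target = atan2(1−5, 0−-4) = -0.7854
Δθ = wrap(-0.7854 − -0.2618) = -0.5236; ω₁ = Δθ/dt₁ = -1.0472
distance = √((0−-4)² + (1−5)²) = 5.6569; v₂ = distance/dt₂ = 2.2627

ω₁ = -1.0472, v₂ = 2.2627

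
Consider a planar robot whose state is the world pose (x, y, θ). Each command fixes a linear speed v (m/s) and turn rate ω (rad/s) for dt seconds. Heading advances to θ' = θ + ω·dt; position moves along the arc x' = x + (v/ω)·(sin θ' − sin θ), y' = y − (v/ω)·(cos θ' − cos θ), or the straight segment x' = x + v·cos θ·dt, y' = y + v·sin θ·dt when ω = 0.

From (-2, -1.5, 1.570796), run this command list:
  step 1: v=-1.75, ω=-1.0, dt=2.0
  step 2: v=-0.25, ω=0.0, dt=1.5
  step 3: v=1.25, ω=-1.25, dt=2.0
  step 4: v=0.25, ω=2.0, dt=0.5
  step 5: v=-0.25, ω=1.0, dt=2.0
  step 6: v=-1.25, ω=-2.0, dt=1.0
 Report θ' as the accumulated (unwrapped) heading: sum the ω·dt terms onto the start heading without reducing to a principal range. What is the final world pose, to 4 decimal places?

(-5.9966, -3.7206, -1.9292)

step 1: θ'=-0.4292 (R=1.7500) → pose (-4.4783, -3.0913, -0.4292)
step 2: θ'=-0.4292 (straight) → pose (-4.8192, -2.9352, -0.4292)
step 3: θ'=-2.9292 (R=-1.0000) → pose (-5.0246, -4.8220, -2.9292)
step 4: θ'=-1.9292 (R=0.1250) → pose (-5.1153, -4.9004, -1.9292)
step 5: θ'=0.0708 (R=-0.2500) → pose (-5.3671, -4.5633, 0.0708)
step 6: θ'=-1.9292 (R=0.6250) → pose (-5.9966, -3.7206, -1.9292)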